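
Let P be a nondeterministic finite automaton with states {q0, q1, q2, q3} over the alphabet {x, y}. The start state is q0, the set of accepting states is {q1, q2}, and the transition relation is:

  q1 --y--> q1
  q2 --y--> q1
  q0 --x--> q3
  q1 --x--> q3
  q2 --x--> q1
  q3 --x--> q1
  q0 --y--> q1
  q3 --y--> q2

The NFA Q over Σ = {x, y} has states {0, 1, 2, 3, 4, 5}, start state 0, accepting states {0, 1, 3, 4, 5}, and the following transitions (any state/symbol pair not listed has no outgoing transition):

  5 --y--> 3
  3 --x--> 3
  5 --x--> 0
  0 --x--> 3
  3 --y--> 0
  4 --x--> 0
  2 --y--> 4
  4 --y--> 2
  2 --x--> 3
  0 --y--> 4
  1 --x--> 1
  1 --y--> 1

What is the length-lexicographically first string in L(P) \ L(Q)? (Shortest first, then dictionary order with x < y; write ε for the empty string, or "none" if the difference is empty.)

The string yy is accepted by P but not by Q.
No shorter string lies in the difference, and yy is the lexicographically first length-2 string in L(P) \ L(Q).

yy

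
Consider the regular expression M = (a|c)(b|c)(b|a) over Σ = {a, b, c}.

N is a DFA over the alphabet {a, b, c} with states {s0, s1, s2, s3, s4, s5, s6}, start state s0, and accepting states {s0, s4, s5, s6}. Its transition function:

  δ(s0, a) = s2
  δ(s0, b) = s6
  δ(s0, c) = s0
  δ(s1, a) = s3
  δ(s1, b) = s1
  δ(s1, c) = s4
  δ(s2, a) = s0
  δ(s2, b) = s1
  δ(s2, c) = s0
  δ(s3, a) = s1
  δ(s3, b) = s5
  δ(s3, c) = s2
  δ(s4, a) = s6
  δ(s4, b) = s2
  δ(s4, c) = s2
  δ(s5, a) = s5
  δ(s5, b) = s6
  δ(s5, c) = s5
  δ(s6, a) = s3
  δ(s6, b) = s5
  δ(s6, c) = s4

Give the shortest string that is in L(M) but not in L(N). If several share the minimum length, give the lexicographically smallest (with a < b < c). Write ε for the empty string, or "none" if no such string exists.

aba

The string aba is accepted by M but not by N.
No shorter string lies in the difference, and aba is the lexicographically first length-3 string in L(M) \ L(N).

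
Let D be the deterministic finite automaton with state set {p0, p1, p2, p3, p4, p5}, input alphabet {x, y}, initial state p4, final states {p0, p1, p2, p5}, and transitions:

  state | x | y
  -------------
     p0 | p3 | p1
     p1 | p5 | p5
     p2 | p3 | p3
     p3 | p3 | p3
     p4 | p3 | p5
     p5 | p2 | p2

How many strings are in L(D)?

3

The useful subgraph on states {p2, p4, p5} is acyclic, so L(D) is finite; the longest accepting path visits 3 useful states, giving maximum string length 2.
Counting accepting paths from p4 by length: 1 of length 1, 2 of length 2. Total 3.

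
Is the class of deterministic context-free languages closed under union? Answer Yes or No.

No

{aⁿbⁿ : n≥0} and {aⁿb²ⁿ : n≥0} are each accepted by a deterministic PDA (push the a's; pop one per b, respectively one per two b's), but their union U is not. Suppose a DPDA M accepted U. Being deterministic, M has a single run on aⁿb²ⁿ, and since aⁿbⁿ ∈ U that run passes through an accepting configuration right after consuming the prefix aⁿbⁿ and then goes on to accept again after n more b's. Build an ordinary (nondeterministic) PDA M′ that simulates M on a's and b's and, at any moment when M is in an accepting state, may switch to a second mode in which it reads only c's, feeding each c to M as a b; M′ accepts when M does. Then M′ accepts aⁱbʲcᵏ (k≥1) exactly when both aⁱbʲ ∈ U and aⁱbʲ⁺ᵏ ∈ U, and checking the four cases (i=j or j=2i, combined with j+k=i or j+k=2i) leaves only i=j=k: so L(M′) ∩ a*b*c⁺ = {aⁿbⁿcⁿ : n≥1} would be context-free, which it is not (pumping lemma) — contradiction. (The union is an unambiguous CFL; it is determinism, not unambiguity, that fails.)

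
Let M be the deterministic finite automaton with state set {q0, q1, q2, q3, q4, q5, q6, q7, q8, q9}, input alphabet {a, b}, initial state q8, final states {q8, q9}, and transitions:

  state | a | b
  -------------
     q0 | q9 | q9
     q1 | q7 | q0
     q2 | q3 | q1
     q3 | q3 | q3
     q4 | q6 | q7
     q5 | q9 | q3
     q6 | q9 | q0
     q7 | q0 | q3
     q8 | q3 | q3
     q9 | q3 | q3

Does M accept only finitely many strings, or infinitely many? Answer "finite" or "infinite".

finite

The useful states (reachable from q8 and able to reach an accepting state) are {q8}.
Restricted to these states the transition graph has no cycle, so every accepting path has bounded length and L is finite.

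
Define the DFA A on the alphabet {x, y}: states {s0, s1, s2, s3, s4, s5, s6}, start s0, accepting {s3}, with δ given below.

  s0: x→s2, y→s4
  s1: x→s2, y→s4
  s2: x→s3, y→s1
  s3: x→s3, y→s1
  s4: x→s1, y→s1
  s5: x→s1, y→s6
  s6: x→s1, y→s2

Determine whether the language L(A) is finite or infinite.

infinite

State s2 is reachable from the start and can reach an accepting state, and it lies on the cycle s2 → s1 → s2.
Traversing that cycle any number of times yields accepted strings of unbounded length, so the language is infinite.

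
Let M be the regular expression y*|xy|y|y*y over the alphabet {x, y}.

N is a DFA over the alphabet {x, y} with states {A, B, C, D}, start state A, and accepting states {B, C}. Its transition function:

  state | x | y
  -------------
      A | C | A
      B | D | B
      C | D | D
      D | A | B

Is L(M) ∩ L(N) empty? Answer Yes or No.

Yes

Converting the expression M to a DFA (subset construction, then merging equivalent states) gives the minimal DFA with states {m0, m1, m2, m3, m4}, start state m0, accepting states {m0, m2, m4} and transitions m0: x→m1, y→m2; m1: x→m3, y→m4; m2: x→m3, y→m2; m3: x→m3, y→m3; m4: x→m3, y→m3.
Exploring the product automaton M × N from the start pair (m0, A), following both machines on each input symbol, reaches 8 state pairs: (m0, A), (m1, C), (m2, A), (m3, D), (m4, D), (m3, C), (m3, A), (m3, B).
M accepts in {m0, m2, m4} and N accepts in {B, C}; no reachable pair has both components accepting, so no string drives both machines to acceptance simultaneously and L(M) ∩ L(N) = ∅.
So no string is accepted by both, and the intersection is empty.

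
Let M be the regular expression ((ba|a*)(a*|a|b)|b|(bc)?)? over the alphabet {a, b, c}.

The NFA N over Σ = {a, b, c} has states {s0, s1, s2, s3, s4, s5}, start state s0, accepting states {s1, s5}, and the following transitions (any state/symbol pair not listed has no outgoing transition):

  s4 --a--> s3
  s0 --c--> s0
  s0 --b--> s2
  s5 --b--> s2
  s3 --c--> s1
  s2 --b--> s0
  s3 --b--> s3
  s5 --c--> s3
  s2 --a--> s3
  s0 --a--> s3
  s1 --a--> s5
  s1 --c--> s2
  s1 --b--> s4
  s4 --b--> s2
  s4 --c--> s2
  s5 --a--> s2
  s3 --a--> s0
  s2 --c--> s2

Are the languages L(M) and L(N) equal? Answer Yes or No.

The empty string ε is accepted by M but rejected by N.
So L(M) ≠ L(N).

No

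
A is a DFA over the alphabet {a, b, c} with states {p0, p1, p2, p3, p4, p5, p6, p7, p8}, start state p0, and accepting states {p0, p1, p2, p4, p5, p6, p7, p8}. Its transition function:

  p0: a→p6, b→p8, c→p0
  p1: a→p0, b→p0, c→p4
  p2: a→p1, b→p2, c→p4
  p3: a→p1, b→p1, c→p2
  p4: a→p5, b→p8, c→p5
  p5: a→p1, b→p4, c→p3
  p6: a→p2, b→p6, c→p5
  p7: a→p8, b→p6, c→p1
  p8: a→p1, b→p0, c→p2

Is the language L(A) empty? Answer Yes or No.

No

The empty string ε is accepted: the run p0 ends in the accepting state p0.
Since at least one string is accepted, L(A) is not empty.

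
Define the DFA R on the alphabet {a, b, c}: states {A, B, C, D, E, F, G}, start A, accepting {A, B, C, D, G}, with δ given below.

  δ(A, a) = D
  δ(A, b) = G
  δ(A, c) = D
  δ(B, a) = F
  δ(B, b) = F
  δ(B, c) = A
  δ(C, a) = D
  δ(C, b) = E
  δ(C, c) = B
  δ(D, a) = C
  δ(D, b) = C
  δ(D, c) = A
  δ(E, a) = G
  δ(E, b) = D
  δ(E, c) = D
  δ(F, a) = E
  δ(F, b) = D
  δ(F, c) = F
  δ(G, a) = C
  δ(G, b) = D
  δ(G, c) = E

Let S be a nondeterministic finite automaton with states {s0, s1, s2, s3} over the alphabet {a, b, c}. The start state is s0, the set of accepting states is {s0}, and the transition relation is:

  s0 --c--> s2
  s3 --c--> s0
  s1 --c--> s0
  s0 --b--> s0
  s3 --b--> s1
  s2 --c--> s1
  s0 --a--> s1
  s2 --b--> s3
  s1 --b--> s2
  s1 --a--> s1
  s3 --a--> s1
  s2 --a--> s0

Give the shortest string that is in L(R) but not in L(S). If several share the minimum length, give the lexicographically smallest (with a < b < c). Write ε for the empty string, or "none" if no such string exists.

a

The string a is accepted by R but not by S.
No shorter string lies in the difference, and a is the lexicographically first length-1 string in L(R) \ L(S).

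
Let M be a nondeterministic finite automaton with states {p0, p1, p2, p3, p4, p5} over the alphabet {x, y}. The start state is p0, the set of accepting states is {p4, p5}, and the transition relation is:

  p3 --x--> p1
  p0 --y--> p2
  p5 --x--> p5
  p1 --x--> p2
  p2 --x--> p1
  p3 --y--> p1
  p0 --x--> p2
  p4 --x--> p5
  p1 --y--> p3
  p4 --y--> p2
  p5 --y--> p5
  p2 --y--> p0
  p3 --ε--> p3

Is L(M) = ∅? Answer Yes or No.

Yes

The states reachable from the start state are {p0, p1, p2, p3}.
None of the accepting states {p4, p5} is reachable, so no string is accepted and L(M) = ∅.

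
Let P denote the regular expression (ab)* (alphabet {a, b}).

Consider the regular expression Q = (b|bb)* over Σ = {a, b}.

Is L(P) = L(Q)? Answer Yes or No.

No

The string ab is accepted by P but rejected by Q.
So L(P) ≠ L(Q).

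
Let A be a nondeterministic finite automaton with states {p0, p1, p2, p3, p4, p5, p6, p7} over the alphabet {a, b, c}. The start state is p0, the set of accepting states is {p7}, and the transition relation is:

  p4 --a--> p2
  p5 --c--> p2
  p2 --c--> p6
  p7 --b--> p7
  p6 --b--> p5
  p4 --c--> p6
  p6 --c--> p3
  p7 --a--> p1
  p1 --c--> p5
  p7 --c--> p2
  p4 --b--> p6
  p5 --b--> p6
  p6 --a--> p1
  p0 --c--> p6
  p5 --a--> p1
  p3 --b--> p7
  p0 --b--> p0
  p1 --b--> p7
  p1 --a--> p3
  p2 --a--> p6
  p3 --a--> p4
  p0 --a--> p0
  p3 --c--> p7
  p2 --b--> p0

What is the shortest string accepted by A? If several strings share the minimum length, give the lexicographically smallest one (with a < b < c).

cab

A breadth-first search from p0 reaches an accepting state first via the path p0 → p6 → p1 → p7 on input cab.
No string of length < 3 is accepted (BFS exhausts all shorter strings without reaching an accepting state), and cab is the lexicographically least accepting string of length 3.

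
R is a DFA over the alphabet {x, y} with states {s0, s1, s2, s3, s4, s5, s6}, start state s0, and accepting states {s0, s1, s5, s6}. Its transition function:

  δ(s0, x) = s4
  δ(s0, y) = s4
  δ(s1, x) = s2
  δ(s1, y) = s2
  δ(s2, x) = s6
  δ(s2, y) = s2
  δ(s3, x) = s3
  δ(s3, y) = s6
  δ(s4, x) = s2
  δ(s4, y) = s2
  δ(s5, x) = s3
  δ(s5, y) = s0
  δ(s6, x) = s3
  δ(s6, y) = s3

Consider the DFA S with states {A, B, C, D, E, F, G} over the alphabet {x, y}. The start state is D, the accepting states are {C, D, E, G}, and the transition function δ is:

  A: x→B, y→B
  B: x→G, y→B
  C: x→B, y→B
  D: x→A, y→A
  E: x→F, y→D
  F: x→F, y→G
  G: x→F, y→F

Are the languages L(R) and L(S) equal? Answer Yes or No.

Yes

Exploring the product automaton R × S from the start pair (s0, D), following both machines on each input symbol, reaches 5 state pairs: (s0, D), (s4, A), (s2, B), (s6, G), (s3, F).
R accepts in {s0, s1, s5, s6} and S accepts in {C, D, E, G}. In every reachable pair the two components are either both accepting — (s0, D), (s6, G) — or both non-accepting, so no string is accepted by exactly one of the machines: L(R) \ L(S) and L(S) \ L(R) are both empty.
Hence every string is accepted by R iff it is accepted by S, and the two languages coincide.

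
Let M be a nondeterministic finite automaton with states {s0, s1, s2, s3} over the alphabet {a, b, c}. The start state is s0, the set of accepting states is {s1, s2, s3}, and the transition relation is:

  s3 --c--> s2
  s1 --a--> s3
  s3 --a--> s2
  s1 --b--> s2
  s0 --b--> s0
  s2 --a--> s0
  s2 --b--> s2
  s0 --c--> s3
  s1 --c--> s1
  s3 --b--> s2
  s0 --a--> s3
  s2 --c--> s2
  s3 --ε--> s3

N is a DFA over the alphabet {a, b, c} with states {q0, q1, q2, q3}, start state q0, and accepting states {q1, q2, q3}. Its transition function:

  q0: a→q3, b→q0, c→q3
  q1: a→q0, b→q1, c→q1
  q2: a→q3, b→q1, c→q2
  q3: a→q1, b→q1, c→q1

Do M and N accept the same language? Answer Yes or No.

Exploring the product automaton M × N from the start pair (s0, q0), following both machines on each input symbol, reaches 3 state pairs: (s0, q0), (s3, q3), (s2, q1).
M accepts in {s1, s2, s3} and N accepts in {q1, q2, q3}. In every reachable pair the two components are either both accepting — (s3, q3), (s2, q1) — or both non-accepting, so no string is accepted by exactly one of the machines: L(M) \ L(N) and L(N) \ L(M) are both empty.
Hence every string is accepted by M iff it is accepted by N, and the two languages coincide.

Yes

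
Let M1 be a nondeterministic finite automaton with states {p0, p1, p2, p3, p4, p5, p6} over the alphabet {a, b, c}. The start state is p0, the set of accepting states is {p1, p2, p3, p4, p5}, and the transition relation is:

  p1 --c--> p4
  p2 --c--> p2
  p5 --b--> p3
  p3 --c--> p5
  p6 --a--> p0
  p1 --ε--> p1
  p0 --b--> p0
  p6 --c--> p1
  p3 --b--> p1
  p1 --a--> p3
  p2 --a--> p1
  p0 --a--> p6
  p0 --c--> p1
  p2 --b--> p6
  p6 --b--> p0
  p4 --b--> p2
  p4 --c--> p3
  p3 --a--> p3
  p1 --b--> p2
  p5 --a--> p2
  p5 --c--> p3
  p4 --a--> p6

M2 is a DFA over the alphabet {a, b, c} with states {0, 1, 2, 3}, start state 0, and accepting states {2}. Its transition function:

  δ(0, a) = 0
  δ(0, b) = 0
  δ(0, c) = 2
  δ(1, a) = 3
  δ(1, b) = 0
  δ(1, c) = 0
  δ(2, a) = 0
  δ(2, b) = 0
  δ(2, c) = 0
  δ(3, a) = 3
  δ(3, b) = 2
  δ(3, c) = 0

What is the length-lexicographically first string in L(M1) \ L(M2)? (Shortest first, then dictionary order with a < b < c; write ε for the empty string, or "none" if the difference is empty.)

ca

The string ca is accepted by M1 but not by M2.
No shorter string lies in the difference, and ca is the lexicographically first length-2 string in L(M1) \ L(M2).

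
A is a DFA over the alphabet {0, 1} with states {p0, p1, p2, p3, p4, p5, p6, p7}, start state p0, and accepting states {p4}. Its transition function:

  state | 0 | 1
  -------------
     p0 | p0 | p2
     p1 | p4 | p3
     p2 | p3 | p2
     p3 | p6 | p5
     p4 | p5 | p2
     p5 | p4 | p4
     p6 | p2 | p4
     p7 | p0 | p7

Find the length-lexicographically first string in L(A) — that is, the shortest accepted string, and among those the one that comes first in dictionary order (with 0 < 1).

1001

A breadth-first search from p0 reaches an accepting state first via the path p0 → p2 → p3 → p6 → p4 on input 1001.
No string of length < 4 is accepted (BFS exhausts all shorter strings without reaching an accepting state), and 1001 is the lexicographically least accepting string of length 4.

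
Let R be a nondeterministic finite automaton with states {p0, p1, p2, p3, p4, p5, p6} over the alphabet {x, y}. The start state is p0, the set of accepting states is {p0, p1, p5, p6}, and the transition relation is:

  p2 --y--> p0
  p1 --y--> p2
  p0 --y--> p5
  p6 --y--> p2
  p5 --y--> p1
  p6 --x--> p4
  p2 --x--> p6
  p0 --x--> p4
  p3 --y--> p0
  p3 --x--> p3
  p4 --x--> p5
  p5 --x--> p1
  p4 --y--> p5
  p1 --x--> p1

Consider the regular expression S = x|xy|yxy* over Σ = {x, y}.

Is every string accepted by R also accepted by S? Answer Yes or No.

The empty string ε is in L(R) but not in L(S).
So L(R) ⊄ L(S).

No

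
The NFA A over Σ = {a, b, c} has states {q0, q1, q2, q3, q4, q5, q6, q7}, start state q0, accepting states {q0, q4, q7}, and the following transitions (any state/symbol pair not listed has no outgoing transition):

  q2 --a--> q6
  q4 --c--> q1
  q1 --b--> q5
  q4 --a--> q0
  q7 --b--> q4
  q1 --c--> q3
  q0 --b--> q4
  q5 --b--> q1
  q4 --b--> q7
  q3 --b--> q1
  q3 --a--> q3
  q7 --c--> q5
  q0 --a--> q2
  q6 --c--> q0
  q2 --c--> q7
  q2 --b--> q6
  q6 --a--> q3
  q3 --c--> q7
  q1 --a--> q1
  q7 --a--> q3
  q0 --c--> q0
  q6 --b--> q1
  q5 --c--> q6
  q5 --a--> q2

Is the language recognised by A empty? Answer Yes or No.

No

The empty string ε is accepted: the run q0 ends in the accepting state q0.
Since at least one string is accepted, L(A) is not empty.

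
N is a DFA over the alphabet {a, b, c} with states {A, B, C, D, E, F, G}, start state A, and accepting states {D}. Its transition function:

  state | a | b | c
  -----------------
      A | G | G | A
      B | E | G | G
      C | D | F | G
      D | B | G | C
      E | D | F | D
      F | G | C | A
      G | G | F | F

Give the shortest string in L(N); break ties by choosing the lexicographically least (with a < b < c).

abba

A breadth-first search from A reaches an accepting state first via the path A → G → F → C → D on input abba.
No string of length < 4 is accepted (BFS exhausts all shorter strings without reaching an accepting state), and abba is the lexicographically least accepting string of length 4.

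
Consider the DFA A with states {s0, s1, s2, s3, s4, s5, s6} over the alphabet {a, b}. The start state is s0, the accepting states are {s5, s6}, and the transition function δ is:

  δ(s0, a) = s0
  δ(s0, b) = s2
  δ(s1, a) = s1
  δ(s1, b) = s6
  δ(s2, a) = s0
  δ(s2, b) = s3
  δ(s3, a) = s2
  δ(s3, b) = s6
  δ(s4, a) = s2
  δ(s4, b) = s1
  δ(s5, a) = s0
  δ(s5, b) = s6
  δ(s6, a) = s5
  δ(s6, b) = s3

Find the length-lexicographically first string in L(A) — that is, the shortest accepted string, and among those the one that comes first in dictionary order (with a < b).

bbb

A breadth-first search from s0 reaches an accepting state first via the path s0 → s2 → s3 → s6 on input bbb.
No string of length < 3 is accepted (BFS exhausts all shorter strings without reaching an accepting state), and bbb is the lexicographically least accepting string of length 3.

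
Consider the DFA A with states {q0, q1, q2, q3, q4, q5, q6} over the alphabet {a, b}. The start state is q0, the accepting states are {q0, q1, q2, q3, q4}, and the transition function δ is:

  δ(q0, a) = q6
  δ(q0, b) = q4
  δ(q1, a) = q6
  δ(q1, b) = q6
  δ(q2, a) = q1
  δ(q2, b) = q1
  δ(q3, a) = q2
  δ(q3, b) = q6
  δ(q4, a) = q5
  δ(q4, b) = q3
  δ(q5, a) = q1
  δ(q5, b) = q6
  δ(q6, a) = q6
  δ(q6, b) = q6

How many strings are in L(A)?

The useful subgraph on states {q0, q1, q2, q3, q4, q5} is acyclic, so L(A) is finite; the longest accepting path visits 5 useful states, giving maximum string length 4.
Counting accepting paths from q0 by length: 1 of length 0, 1 of length 1, 1 of length 2, 2 of length 3, 2 of length 4. Total 7.

7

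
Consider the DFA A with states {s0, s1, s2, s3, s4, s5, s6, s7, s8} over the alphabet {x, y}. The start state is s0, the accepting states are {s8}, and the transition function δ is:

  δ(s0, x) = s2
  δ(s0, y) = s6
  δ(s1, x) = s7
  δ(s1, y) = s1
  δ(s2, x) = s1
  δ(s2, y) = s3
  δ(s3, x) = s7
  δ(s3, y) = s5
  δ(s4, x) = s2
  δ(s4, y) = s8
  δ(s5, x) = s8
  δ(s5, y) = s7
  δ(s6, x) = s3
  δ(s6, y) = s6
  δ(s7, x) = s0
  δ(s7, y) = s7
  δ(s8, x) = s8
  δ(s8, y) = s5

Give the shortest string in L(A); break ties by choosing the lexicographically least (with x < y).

A breadth-first search from s0 reaches an accepting state first via the path s0 → s2 → s3 → s5 → s8 on input xyyx.
No string of length < 4 is accepted (BFS exhausts all shorter strings without reaching an accepting state), and xyyx is the lexicographically least accepting string of length 4.

xyyx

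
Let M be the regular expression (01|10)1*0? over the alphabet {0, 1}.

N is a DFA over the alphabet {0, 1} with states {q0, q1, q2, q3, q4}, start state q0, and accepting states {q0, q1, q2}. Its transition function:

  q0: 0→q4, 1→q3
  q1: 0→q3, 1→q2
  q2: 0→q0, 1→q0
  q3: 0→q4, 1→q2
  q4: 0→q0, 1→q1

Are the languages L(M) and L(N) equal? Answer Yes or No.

No

The string 10 is accepted by M but rejected by N.
So L(M) ≠ L(N).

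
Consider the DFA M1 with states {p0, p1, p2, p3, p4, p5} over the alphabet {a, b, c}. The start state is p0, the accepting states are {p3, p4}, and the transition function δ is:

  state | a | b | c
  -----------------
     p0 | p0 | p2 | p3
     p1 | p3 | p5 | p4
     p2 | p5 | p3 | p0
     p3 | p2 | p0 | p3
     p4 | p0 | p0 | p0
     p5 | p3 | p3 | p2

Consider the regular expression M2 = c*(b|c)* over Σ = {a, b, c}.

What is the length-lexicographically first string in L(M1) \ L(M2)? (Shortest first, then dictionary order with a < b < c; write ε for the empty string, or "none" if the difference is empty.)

ac

The string ac is accepted by M1 but not by M2.
No shorter string lies in the difference, and ac is the lexicographically first length-2 string in L(M1) \ L(M2).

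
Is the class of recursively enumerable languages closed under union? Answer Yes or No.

Yes

Simulate recognisers for L₁ and L₂ in parallel, alternating one step of each, and accept as soon as either accepts.
So the recursively enumerable languages are closed under union.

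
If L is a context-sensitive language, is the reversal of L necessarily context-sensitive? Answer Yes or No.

Reversing both sides of every production of a noncontracting (context-sensitive) grammar gives another noncontracting grammar, and it generates Lᴿ; equivalently an LBA can reverse its tape in place and then run the machine for L.
So the context-sensitive languages are closed under reversal.

Yes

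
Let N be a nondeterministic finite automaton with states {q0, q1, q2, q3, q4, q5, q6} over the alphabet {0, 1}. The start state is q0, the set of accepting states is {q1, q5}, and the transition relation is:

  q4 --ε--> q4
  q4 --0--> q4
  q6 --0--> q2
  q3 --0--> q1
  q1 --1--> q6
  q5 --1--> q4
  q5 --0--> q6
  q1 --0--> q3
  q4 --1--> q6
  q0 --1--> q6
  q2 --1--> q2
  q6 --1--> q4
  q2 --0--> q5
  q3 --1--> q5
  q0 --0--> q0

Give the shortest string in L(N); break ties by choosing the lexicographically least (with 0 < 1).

A breadth-first search from q0 reaches an accepting state first via the path q0 → q6 → q2 → q5 on input 100.
No string of length < 3 is accepted (BFS exhausts all shorter strings without reaching an accepting state), and 100 is the lexicographically least accepting string of length 3.

100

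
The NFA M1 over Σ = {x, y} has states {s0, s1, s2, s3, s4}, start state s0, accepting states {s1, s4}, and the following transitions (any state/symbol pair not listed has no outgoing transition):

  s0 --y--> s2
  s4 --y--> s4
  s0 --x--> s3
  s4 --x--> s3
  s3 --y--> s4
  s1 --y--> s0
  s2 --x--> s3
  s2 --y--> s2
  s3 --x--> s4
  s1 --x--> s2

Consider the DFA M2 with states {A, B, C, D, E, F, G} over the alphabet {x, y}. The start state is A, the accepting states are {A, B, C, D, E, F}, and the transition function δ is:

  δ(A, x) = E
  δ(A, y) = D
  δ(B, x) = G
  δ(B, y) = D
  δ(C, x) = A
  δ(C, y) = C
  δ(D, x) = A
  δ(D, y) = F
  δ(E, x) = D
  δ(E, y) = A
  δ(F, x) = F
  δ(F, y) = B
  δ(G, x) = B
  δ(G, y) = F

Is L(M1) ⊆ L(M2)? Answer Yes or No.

Exploring the product automaton M1 × M2 from the start pair (s0, A), following both machines on each input symbol, reaches 14 state pairs: (s0, A), (s3, E), (s2, D), (s4, D), (s4, A), (s3, A), (s2, F), (s4, F), (s4, E), (s3, F), (s2, B), (s4, B), (s3, D), (s3, G).
M1 accepts in {s1, s4} and M2 accepts in {A, B, C, D, E, F}. The reachable pairs whose M1-component is accepting are (s4, D), (s4, A), (s4, F), (s4, E), (s4, B); in each of them the M2-component is accepting too, so the product for L(M1) \ L(M2) (M1-component accepting, M2-component rejecting) has no reachable accepting pair and the difference is empty.
Hence every string in L(M1) is also in L(M2).

Yes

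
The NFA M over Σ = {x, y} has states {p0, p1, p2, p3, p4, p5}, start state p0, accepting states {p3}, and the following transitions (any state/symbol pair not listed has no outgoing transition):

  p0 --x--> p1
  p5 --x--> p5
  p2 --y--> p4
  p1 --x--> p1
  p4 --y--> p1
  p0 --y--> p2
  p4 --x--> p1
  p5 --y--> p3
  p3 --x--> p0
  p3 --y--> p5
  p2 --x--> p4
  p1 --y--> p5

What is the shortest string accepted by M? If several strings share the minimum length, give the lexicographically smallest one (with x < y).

A breadth-first search from p0 reaches an accepting state first via the path p0 → p1 → p5 → p3 on input xyy.
No string of length < 3 is accepted (BFS exhausts all shorter strings without reaching an accepting state), and xyy is the lexicographically least accepting string of length 3.

xyy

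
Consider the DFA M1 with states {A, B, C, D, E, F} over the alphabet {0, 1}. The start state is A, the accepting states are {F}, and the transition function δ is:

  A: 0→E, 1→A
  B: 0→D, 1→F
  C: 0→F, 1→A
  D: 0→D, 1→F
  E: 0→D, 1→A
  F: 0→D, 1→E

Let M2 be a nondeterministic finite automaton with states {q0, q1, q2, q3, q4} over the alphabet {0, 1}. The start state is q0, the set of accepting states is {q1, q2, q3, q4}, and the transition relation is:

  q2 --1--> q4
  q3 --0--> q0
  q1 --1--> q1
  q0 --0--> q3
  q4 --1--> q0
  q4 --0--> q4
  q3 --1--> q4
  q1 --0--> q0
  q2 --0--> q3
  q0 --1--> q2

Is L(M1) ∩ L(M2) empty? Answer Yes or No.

No

The string 001 is accepted by both M1 and M2.
Hence L(M1) ∩ L(M2) ≠ ∅.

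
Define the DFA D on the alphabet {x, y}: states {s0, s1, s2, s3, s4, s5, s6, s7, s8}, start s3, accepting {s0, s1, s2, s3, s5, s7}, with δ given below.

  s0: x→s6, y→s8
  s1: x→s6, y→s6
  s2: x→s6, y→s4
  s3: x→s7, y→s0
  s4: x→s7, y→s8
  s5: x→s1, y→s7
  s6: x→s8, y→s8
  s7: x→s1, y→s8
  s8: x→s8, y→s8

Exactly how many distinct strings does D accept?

4

The useful subgraph on states {s0, s1, s3, s7} is acyclic, so L(D) is finite; the longest accepting path visits 3 useful states, giving maximum string length 2.
Counting accepting paths from s3 by length: 1 of length 0, 2 of length 1, 1 of length 2. Total 4.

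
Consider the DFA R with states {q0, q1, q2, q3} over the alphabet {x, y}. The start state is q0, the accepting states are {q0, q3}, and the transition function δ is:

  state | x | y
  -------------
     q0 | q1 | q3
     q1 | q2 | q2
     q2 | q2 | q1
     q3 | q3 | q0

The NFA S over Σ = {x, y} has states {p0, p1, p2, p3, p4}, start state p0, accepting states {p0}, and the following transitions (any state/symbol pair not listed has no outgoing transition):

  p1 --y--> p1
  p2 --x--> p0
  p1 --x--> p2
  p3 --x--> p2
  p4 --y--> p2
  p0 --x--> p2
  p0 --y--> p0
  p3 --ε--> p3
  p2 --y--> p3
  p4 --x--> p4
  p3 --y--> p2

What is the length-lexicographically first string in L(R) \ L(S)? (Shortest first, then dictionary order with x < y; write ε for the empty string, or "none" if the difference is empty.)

yx

The string yx is accepted by R but not by S.
No shorter string lies in the difference, and yx is the lexicographically first length-2 string in L(R) \ L(S).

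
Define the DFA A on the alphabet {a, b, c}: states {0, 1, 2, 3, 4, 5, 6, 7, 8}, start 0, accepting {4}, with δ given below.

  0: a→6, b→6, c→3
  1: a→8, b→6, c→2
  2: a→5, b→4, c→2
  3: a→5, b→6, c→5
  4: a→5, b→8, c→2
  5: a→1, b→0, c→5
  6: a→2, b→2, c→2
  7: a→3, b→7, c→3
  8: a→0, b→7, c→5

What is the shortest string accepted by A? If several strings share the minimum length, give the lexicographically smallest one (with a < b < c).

aab

A breadth-first search from 0 reaches an accepting state first via the path 0 → 6 → 2 → 4 on input aab.
No string of length < 3 is accepted (BFS exhausts all shorter strings without reaching an accepting state), and aab is the lexicographically least accepting string of length 3.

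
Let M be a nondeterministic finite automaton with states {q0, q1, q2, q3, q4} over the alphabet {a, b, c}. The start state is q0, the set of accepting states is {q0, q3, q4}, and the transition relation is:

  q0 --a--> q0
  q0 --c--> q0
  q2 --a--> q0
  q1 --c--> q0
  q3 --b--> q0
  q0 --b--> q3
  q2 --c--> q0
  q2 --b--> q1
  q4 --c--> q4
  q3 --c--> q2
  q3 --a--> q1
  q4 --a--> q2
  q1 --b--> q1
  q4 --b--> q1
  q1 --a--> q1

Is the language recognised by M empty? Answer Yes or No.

No

The empty string ε is accepted: the run q0 ends in the accepting state q0.
Since at least one string is accepted, L(M) is not empty.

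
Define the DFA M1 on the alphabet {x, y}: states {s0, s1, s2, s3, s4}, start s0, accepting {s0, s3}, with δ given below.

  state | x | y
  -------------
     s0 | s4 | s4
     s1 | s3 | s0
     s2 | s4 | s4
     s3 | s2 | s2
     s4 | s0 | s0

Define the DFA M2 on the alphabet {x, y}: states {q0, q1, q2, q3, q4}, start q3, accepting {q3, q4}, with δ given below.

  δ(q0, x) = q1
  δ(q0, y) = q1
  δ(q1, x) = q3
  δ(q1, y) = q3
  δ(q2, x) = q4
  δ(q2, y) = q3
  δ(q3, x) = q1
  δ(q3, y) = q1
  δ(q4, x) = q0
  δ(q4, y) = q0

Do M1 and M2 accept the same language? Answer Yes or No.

Exploring the product automaton M1 × M2 from the start pair (s0, q3), following both machines on each input symbol, reaches 2 state pairs: (s0, q3), (s4, q1).
M1 accepts in {s0, s3} and M2 accepts in {q3, q4}. In every reachable pair the two components are either both accepting — (s0, q3) — or both non-accepting, so no string is accepted by exactly one of the machines: L(M1) \ L(M2) and L(M2) \ L(M1) are both empty.
Hence every string is accepted by M1 iff it is accepted by M2, and the two languages coincide.

Yes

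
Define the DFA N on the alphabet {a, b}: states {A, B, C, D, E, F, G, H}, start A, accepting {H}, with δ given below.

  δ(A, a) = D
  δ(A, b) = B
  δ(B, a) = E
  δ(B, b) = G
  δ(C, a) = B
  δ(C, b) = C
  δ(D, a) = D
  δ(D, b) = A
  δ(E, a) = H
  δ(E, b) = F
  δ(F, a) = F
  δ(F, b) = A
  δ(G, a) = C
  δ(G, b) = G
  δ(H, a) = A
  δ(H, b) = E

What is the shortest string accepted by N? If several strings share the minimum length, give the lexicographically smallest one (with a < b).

baa

A breadth-first search from A reaches an accepting state first via the path A → B → E → H on input baa.
No string of length < 3 is accepted (BFS exhausts all shorter strings without reaching an accepting state), and baa is the lexicographically least accepting string of length 3.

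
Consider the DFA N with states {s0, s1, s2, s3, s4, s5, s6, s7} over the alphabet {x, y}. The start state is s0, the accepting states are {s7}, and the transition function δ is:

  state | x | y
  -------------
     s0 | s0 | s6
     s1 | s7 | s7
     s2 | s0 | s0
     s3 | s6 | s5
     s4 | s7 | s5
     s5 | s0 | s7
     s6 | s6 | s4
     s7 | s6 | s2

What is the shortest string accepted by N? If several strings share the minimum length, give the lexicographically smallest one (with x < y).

A breadth-first search from s0 reaches an accepting state first via the path s0 → s6 → s4 → s7 on input yyx.
No string of length < 3 is accepted (BFS exhausts all shorter strings without reaching an accepting state), and yyx is the lexicographically least accepting string of length 3.

yyx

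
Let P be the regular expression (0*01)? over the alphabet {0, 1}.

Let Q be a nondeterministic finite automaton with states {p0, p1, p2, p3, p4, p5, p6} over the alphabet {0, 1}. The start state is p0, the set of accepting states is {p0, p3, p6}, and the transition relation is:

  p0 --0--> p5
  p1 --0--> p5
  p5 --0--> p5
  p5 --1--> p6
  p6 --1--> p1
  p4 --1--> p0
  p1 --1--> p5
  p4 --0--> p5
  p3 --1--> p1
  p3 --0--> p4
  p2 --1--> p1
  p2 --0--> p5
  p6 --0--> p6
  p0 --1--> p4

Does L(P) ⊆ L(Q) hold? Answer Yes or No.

Yes

Converting the expression P to a DFA (subset construction, then merging equivalent states) gives the minimal DFA with states {r0, r1, r2, r3}, start state r0, accepting states {r0, r3} and transitions r0: 0→r1, 1→r2; r1: 0→r1, 1→r3; r2: 0→r2, 1→r2; r3: 0→r2, 1→r2.
Exploring the product automaton P × Q from the start pair (r0, p0), following both machines on each input symbol, reaches 8 state pairs: (r0, p0), (r1, p5), (r2, p4), (r3, p6), (r2, p5), (r2, p0), (r2, p6), (r2, p1).
P accepts in {r0, r3} and Q accepts in {p0, p3, p6}. The reachable pairs whose P-component is accepting are (r0, p0), (r3, p6); in each of them the Q-component is accepting too, so the product for L(P) \ L(Q) (P-component accepting, Q-component rejecting) has no reachable accepting pair and the difference is empty.
Hence every string in L(P) is also in L(Q).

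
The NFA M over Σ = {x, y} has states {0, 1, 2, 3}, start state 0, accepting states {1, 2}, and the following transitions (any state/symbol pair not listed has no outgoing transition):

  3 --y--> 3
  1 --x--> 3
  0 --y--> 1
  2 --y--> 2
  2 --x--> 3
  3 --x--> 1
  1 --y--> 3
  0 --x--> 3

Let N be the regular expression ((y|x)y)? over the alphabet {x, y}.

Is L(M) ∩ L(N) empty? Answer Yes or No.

Converting the expression N to a DFA (subset construction, then merging equivalent states) gives the minimal DFA with states {n0, n1, n2, n3}, start state n0, accepting states {n0, n3} and transitions n0: x→n1, y→n1; n1: x→n2, y→n3; n2: x→n2, y→n2; n3: x→n2, y→n2.
Exploring the product automaton M × N from the start pair (0, n0), following both machines on each input symbol, reaches 6 state pairs: (0, n0), (3, n1), (1, n1), (1, n2), (3, n3), (3, n2).
M accepts in {1, 2} and N accepts in {n0, n3}; no reachable pair has both components accepting, so no string drives both machines to acceptance simultaneously and L(M) ∩ L(N) = ∅.
So no string is accepted by both, and the intersection is empty.

Yes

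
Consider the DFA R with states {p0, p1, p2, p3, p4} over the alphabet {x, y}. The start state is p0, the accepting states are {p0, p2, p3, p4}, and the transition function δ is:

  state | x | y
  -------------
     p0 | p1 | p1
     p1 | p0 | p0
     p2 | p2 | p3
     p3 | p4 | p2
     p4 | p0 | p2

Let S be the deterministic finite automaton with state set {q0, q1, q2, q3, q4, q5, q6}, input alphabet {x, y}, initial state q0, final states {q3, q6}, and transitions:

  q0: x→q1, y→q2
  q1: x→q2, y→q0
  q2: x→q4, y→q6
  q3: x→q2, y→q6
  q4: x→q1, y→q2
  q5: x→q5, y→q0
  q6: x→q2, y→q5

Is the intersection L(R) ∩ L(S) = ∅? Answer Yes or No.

No

The string yy is accepted by both R and S.
Hence L(R) ∩ L(S) ≠ ∅.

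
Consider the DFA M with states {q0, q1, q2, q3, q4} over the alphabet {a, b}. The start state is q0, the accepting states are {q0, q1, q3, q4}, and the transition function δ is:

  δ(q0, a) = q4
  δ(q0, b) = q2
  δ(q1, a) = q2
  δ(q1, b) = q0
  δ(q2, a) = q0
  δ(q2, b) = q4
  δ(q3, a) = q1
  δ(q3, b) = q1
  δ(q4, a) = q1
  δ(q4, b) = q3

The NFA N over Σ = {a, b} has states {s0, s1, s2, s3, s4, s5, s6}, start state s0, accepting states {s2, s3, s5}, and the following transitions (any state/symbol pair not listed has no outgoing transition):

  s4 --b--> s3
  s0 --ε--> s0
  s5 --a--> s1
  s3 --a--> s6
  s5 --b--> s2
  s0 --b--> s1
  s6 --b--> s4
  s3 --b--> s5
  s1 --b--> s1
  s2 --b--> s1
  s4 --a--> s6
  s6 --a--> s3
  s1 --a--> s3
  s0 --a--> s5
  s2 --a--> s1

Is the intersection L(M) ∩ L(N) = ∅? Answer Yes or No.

No

The string a is accepted by both M and N.
Hence L(M) ∩ L(N) ≠ ∅.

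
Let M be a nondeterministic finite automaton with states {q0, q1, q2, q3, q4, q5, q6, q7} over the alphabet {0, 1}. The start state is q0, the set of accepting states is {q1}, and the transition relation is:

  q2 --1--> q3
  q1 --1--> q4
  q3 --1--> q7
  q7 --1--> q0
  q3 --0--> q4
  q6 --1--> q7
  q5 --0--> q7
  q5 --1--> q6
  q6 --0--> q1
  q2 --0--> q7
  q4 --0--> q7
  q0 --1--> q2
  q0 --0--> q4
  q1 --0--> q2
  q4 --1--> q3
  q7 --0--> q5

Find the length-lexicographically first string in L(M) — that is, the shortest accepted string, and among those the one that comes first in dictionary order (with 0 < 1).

00010

A breadth-first search from q0 reaches an accepting state first via the path q0 → q4 → q7 → q5 → q6 → q1 on input 00010.
No string of length < 5 is accepted (BFS exhausts all shorter strings without reaching an accepting state), and 00010 is the lexicographically least accepting string of length 5.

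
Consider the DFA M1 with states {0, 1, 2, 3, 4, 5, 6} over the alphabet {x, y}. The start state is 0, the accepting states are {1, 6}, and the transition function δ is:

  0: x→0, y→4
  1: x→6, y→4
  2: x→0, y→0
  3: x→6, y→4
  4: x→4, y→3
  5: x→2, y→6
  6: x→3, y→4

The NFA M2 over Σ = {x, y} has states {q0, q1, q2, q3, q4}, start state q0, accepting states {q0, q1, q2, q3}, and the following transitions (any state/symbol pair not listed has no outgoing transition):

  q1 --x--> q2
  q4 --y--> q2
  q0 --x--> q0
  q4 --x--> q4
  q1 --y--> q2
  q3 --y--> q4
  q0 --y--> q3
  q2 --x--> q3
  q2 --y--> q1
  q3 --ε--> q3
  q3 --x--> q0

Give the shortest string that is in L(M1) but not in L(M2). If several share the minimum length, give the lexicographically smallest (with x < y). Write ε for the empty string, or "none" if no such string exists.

yyx

The string yyx is accepted by M1 but not by M2.
No shorter string lies in the difference, and yyx is the lexicographically first length-3 string in L(M1) \ L(M2).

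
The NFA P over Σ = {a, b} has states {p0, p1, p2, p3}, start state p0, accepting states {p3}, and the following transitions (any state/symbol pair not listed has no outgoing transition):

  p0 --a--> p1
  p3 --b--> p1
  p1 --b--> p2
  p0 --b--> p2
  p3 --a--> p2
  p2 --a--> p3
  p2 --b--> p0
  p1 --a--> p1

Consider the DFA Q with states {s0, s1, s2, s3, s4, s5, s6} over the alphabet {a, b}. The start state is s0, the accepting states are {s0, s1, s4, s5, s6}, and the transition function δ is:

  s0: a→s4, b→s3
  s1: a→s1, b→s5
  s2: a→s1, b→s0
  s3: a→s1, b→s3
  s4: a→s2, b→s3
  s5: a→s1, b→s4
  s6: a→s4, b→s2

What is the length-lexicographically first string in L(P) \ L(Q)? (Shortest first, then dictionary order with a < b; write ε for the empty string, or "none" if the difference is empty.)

The string babba is accepted by P but not by Q.
No shorter string lies in the difference, and babba is the lexicographically first length-5 string in L(P) \ L(Q).

babba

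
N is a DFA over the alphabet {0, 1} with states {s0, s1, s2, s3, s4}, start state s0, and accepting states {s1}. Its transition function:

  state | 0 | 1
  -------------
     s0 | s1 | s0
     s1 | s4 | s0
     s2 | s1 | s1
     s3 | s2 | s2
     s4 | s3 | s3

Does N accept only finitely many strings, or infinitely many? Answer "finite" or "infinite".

infinite

State s0 is reachable from the start and can reach an accepting state, and it lies on the cycle s0 → s0.
Traversing that cycle any number of times yields accepted strings of unbounded length, so the language is infinite.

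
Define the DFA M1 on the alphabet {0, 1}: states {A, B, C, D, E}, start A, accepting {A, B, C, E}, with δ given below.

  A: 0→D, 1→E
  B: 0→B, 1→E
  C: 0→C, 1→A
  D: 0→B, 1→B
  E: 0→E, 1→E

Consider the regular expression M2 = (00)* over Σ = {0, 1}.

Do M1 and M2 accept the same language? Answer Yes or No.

The string 1 is accepted by M1 but rejected by M2.
So L(M1) ≠ L(M2).

No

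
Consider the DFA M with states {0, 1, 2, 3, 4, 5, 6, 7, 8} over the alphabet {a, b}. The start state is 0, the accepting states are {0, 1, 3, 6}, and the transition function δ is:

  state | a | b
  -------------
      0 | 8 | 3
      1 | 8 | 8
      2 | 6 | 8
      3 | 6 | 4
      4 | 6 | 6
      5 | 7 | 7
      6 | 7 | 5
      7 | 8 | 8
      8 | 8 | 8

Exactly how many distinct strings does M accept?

5

The useful subgraph on states {0, 3, 4, 6} is acyclic, so L(M) is finite; the longest accepting path visits 4 useful states, giving maximum string length 3.
Counting accepting paths from 0 by length: 1 of length 0, 1 of length 1, 1 of length 2, 2 of length 3. Total 5.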